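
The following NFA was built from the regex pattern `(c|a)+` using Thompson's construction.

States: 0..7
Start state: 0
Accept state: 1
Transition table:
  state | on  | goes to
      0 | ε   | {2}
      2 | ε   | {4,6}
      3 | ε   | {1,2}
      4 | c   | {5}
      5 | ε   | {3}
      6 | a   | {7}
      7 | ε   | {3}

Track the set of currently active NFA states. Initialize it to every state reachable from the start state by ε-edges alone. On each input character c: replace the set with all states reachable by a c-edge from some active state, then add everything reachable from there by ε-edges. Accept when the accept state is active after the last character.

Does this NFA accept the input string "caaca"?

start: ε-closure({0}) = {0,2,4,6}
'c' @ 1: {1,2,3,4,5,6}  [accepting]
'a' @ 2: {1,2,3,4,6,7}  [accepting]
'a' @ 3: {1,2,3,4,6,7}  [accepting]
'c' @ 4: {1,2,3,4,5,6}  [accepting]
'a' @ 5: {1,2,3,4,6,7}  [accepting]
end set {1,2,3,4,6,7} — state 1 in

Answer: ACCEPT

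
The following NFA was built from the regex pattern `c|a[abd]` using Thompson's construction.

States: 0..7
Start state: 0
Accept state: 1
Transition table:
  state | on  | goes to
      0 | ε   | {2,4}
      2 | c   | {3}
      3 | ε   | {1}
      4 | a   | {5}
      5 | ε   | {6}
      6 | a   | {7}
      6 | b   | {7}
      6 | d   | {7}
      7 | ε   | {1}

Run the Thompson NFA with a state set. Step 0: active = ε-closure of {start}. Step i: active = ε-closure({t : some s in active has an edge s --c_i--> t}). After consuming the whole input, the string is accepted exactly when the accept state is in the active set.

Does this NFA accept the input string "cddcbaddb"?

start: ε-closure({0}) = {0,2,4}
'c' @ 1: {1,3}  [accepting]
'd' @ 2: {}  — no active states
rest 'dcbaddb' ignored (set empty)
final: {}; accept 1 not in set

Answer: REJECT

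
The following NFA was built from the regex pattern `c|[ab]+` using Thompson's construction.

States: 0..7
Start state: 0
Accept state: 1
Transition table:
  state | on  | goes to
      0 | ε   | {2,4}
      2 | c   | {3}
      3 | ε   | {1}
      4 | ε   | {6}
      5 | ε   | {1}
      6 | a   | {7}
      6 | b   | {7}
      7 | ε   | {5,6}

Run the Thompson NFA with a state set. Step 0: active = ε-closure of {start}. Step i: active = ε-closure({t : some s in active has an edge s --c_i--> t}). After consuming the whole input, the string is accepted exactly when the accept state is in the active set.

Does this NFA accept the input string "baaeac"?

start: ε-closure({0}) = {0,2,4,6}
'b' @ 1: {1,5,6,7}  (accept∈set)
'a' @ 2: {1,5,6,7}  (accept∈set)
'a' @ 3: {1,5,6,7}  (accept∈set)
'e' @ 4: {}  — state set empty
rest 'ac' ignored (set empty)
end set {} — state 1 not in

Answer: REJECT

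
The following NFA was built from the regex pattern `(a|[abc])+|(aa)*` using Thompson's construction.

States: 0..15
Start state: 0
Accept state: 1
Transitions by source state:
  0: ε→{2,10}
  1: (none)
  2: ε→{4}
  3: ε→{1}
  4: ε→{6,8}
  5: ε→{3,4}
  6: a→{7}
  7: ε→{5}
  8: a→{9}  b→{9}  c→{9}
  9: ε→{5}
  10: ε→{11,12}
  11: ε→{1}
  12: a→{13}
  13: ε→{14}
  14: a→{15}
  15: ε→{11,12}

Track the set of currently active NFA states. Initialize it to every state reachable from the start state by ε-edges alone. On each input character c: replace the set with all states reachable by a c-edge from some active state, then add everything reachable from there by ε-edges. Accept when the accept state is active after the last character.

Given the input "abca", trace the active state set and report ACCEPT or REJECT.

start: ε-closure({0}) = {0,1,2,4,6,8,10,11,12}
'a' @ 1: {1,3,4,5,6,7,8,9,13,14}  (accept∈set)
'b' @ 2: {1,3,4,5,6,8,9}  (accept∈set)
'c' @ 3: {1,3,4,5,6,8,9}  (accept∈set)
'a' @ 4: {1,3,4,5,6,7,8,9}  (accept∈set)
final: {1,3,4,5,6,7,8,9}; accept 1 in set

Answer: ACCEPT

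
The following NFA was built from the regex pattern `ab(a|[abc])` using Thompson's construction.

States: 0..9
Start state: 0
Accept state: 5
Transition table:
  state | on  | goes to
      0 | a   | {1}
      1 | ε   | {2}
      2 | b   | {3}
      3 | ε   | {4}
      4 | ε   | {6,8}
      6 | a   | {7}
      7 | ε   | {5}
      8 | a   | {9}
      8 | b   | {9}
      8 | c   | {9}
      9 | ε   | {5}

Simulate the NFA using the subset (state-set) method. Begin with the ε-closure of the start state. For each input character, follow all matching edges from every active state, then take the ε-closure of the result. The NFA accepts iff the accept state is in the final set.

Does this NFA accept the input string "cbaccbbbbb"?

Answer: REJECT

Trace:
start: ε-closure({0}) = {0}
'c' @ 1: {}  — dead — no transitions
rest 'baccbbbbb' ignored (set empty)
after full input: {}  (accept=5 not in)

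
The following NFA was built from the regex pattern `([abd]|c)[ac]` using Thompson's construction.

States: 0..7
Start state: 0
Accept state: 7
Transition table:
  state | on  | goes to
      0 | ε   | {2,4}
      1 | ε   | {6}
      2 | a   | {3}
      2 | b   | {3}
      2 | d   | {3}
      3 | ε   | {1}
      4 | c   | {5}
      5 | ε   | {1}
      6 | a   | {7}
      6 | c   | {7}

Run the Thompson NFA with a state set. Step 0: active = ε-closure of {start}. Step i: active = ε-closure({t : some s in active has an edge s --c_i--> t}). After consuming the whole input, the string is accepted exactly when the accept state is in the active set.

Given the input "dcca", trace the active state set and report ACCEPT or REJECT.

start: ε-closure({0}) = {0,2,4}
'd' @ 1: {1,3,6}
'c' @ 2: {7}  [accepting]
'c' @ 3: {}  — no active states
rest 'a' ignored (set empty)
final: {}; accept 7 not in set

Answer: REJECT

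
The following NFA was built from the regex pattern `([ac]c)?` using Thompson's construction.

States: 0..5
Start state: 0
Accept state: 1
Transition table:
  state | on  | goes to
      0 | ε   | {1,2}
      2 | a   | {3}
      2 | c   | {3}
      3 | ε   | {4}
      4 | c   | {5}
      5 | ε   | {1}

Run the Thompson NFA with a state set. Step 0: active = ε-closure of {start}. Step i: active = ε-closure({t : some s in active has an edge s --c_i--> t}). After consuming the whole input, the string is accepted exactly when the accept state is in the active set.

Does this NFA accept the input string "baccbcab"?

Answer: REJECT

Trace:
S₀ = ε-closure({0}) = {0,1,2}
'b' @ 1: {}  — state set empty
rest 'accbcab' ignored (set empty)
final: {}; accept 1 not in set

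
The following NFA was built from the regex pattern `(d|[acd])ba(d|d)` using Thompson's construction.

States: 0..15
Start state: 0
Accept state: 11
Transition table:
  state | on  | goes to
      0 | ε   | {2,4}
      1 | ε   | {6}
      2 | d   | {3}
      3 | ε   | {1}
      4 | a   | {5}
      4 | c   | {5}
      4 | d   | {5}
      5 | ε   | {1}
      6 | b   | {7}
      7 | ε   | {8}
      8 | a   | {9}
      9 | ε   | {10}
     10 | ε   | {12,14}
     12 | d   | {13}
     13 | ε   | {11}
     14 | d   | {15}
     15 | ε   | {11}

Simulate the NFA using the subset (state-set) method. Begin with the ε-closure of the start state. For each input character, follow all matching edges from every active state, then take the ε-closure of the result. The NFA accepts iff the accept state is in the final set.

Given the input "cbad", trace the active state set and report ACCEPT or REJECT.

initial (ε-close {0}): {0,2,4}
'c' @ 1: {1,5,6}
'b' @ 2: {7,8}
'a' @ 3: {9,10,12,14}
'd' @ 4: {11,13,15}  ✓accept
after full input: {11,13,15}  (accept=11 in)

Answer: ACCEPT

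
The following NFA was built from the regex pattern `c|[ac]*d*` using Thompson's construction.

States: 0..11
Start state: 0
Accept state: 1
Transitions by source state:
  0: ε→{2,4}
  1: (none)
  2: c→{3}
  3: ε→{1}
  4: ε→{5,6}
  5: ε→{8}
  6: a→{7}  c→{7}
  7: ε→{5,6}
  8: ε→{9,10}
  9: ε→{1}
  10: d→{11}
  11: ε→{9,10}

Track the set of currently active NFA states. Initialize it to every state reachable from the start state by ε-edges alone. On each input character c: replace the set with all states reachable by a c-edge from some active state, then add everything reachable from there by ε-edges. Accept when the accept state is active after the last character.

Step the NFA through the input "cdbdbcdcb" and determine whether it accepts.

Answer: REJECT

Derivation:
S₀ = ε-closure({0}) = {0,1,2,4,5,6,8,9,10}
'c' @ 1: {1,3,5,6,7,8,9,10}  [accepting]
'd' @ 2: {1,9,10,11}  [accepting]
'b' @ 3: {}  — dead — no transitions
rest 'dbcdcb' ignored (set empty)
end set {} — state 1 not in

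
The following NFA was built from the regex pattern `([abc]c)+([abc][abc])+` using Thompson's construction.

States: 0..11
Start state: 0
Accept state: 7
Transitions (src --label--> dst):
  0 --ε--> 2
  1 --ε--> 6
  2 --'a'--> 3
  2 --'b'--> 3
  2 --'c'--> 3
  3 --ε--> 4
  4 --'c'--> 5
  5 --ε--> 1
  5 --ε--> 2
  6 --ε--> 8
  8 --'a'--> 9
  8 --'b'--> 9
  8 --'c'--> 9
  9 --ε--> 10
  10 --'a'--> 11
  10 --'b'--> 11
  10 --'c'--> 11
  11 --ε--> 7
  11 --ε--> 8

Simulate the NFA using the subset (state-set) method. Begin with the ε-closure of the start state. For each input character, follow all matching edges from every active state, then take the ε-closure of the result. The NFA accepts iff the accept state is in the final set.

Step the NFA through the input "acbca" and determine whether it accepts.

Answer: REJECT

Steps:
start: ε-closure({0}) = {0,2}
'a' @ 1: {3,4}
'c' @ 2: {1,2,5,6,8}
'b' @ 3: {3,4,9,10}
'c' @ 4: {1,2,5,6,7,8,11}  ✓accept
'a' @ 5: {3,4,9,10}
end set {3,4,9,10} — state 7 not in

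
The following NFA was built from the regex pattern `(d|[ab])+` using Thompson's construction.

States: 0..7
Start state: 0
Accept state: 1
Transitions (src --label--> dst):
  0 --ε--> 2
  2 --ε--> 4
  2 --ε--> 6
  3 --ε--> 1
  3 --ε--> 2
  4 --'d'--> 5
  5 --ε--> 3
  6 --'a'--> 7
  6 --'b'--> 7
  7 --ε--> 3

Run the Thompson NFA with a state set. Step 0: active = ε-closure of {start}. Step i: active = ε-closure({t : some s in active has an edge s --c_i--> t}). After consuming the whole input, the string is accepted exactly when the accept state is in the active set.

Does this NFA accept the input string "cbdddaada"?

initial (ε-close {0}): {0,2,4,6}
'c' @ 1: {}  — no active states
rest 'bdddaada' ignored (set empty)
final: {}; accept 1 not in set

Answer: REJECT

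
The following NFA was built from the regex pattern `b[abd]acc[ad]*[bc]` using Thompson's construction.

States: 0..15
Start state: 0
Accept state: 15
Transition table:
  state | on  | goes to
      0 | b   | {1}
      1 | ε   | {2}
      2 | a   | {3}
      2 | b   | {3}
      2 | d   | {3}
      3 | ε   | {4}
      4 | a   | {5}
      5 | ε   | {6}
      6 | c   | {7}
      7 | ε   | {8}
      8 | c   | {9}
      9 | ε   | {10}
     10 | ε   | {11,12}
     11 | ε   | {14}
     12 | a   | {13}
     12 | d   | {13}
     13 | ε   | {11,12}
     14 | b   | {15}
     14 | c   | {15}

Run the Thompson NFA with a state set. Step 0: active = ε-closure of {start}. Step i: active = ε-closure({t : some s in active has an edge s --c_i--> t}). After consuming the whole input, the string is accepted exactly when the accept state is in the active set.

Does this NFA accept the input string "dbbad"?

Answer: REJECT

Steps:
S₀ = ε-closure({0}) = {0}
'd' @ 1: {}  — no active states
rest 'bbad' ignored (set empty)
after full input: {}  (accept=15 not in)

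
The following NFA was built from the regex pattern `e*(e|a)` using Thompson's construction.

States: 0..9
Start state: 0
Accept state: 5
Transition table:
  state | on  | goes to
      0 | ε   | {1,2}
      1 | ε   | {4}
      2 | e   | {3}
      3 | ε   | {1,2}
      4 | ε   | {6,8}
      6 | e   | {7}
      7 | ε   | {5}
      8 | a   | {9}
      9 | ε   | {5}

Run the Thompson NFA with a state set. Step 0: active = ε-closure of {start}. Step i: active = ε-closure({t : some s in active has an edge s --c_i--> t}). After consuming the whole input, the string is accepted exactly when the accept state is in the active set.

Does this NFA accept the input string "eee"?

Answer: ACCEPT

Derivation:
S₀ = ε-closure({0}) = {0,1,2,4,6,8}
'e' @ 1: {1,2,3,4,5,6,7,8}  ✓accept
'e' @ 2: {1,2,3,4,5,6,7,8}  ✓accept
'e' @ 3: {1,2,3,4,5,6,7,8}  ✓accept
after full input: {1,2,3,4,5,6,7,8}  (accept=5 in)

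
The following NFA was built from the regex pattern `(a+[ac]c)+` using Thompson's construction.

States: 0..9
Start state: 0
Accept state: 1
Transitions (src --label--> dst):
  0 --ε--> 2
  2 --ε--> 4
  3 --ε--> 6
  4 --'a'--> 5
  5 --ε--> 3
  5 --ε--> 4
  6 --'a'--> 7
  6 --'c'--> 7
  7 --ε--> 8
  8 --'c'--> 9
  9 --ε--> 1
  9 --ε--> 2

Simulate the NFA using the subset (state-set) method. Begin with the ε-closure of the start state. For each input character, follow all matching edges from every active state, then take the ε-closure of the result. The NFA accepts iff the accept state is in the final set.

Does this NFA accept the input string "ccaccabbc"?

Answer: REJECT

Steps:
initial (ε-close {0}): {0,2,4}
'c' @ 1: {}  — state set empty
rest 'caccabbc' ignored (set empty)
end set {} — state 1 not in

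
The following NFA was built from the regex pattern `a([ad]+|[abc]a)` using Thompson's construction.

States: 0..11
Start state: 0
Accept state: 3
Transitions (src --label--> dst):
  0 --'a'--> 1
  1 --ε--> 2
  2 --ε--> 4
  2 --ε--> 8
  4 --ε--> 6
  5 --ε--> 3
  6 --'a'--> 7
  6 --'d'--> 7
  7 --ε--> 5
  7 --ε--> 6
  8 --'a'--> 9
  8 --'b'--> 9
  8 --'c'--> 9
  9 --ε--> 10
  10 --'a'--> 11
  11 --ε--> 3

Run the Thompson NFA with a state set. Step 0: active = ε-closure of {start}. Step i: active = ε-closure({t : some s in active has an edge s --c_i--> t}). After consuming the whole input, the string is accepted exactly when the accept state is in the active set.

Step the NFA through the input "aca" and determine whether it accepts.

initial (ε-close {0}): {0}
'a' @ 1: {1,2,4,6,8}
'c' @ 2: {9,10}
'a' @ 3: {3,11}  ✓accept
end set {3,11} — state 3 in

Answer: ACCEPT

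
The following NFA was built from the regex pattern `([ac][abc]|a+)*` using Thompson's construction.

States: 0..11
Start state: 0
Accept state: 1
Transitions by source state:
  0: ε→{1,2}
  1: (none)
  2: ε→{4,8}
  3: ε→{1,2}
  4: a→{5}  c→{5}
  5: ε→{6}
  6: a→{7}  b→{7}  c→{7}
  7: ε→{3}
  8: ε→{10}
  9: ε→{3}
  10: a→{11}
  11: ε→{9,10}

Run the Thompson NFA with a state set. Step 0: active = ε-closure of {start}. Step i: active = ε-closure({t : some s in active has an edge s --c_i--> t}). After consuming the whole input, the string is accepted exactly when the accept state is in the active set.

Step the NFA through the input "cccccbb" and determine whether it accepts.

initial (ε-close {0}): {0,1,2,4,8,10}
'c' @ 1: {5,6}
'c' @ 2: {1,2,3,4,7,8,10}  (accept∈set)
'c' @ 3: {5,6}
'c' @ 4: {1,2,3,4,7,8,10}  (accept∈set)
'c' @ 5: {5,6}
'b' @ 6: {1,2,3,4,7,8,10}  (accept∈set)
'b' @ 7: {}  — state set empty
end set {} — state 1 not in

Answer: REJECT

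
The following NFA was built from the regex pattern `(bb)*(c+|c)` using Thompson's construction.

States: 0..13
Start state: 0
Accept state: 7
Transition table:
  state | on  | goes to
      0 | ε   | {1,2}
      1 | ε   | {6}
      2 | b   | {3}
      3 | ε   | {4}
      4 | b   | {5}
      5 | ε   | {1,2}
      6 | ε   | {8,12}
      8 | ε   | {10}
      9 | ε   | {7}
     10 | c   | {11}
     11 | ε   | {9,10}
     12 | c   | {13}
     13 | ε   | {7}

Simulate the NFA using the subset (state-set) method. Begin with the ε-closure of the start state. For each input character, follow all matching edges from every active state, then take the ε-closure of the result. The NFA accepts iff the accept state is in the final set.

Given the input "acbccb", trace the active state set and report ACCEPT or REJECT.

start: ε-closure({0}) = {0,1,2,6,8,10,12}
'a' @ 1: {}  — state set empty
rest 'cbccb' ignored (set empty)
after full input: {}  (accept=7 not in)

Answer: REJECT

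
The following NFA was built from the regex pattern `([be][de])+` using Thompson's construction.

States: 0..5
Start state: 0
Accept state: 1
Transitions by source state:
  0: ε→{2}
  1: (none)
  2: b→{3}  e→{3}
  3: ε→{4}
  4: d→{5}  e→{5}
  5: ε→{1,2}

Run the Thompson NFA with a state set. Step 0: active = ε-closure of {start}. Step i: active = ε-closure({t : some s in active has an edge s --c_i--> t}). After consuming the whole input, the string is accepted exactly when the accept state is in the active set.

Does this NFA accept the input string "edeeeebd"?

initial (ε-close {0}): {0,2}
'e' @ 1: {3,4}
'd' @ 2: {1,2,5}  [accepting]
'e' @ 3: {3,4}
'e' @ 4: {1,2,5}  [accepting]
'e' @ 5: {3,4}
'e' @ 6: {1,2,5}  [accepting]
'b' @ 7: {3,4}
'd' @ 8: {1,2,5}  [accepting]
end set {1,2,5} — state 1 in

Answer: ACCEPT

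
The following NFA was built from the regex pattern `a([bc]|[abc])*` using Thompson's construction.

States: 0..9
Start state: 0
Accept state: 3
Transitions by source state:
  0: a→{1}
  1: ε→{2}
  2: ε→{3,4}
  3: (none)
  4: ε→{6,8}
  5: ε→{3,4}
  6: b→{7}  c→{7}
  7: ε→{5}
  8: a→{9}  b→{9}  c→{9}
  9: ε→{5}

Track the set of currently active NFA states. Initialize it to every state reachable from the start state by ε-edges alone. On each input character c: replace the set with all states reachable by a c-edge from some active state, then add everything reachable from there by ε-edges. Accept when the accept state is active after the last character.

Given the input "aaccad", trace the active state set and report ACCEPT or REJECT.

initial (ε-close {0}): {0}
'a' @ 1: {1,2,3,4,6,8}  [accepting]
'a' @ 2: {3,4,5,6,8,9}  [accepting]
'c' @ 3: {3,4,5,6,7,8,9}  [accepting]
'c' @ 4: {3,4,5,6,7,8,9}  [accepting]
'a' @ 5: {3,4,5,6,8,9}  [accepting]
'd' @ 6: {}  — no active states
final: {}; accept 3 not in set

Answer: REJECT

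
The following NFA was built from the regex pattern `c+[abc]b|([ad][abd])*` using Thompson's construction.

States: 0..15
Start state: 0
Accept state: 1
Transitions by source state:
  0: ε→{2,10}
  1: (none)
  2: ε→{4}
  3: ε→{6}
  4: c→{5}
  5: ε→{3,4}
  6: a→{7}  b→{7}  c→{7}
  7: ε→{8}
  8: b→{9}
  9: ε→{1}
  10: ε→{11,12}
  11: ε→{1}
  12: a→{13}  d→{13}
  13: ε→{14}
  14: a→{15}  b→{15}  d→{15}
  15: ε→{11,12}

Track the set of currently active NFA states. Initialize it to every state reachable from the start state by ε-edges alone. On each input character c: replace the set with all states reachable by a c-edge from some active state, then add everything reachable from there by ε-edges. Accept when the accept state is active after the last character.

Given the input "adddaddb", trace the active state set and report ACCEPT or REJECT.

Answer: ACCEPT

Derivation:
S₀ = ε-closure({0}) = {0,1,2,4,10,11,12}
'a' @ 1: {13,14}
'd' @ 2: {1,11,12,15}  [accepting]
'd' @ 3: {13,14}
'd' @ 4: {1,11,12,15}  [accepting]
'a' @ 5: {13,14}
'd' @ 6: {1,11,12,15}  [accepting]
'd' @ 7: {13,14}
'b' @ 8: {1,11,12,15}  [accepting]
end set {1,11,12,15} — state 1 in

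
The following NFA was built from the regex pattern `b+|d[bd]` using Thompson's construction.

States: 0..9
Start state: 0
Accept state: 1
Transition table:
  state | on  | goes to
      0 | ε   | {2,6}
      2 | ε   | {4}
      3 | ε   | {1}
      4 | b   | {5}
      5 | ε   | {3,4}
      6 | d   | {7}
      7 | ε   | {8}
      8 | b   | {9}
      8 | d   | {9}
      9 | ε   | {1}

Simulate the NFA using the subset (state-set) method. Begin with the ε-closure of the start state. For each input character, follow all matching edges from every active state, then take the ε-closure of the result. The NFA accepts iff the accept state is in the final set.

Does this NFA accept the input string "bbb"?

Answer: ACCEPT

Steps:
S₀ = ε-closure({0}) = {0,2,4,6}
'b' @ 1: {1,3,4,5}  ✓accept
'b' @ 2: {1,3,4,5}  ✓accept
'b' @ 3: {1,3,4,5}  ✓accept
end set {1,3,4,5} — state 1 in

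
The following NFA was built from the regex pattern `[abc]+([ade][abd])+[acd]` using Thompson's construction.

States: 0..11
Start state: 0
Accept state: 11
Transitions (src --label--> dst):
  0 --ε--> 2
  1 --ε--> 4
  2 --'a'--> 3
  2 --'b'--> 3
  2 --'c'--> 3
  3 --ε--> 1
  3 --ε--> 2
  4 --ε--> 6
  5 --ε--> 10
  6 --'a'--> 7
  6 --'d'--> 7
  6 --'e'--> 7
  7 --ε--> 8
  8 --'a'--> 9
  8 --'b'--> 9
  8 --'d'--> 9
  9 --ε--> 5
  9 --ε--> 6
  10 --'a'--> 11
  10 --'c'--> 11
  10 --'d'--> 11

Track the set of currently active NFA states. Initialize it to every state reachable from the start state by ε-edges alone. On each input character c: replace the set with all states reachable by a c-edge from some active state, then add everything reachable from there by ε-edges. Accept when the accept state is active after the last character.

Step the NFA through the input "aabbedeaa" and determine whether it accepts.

S₀ = ε-closure({0}) = {0,2}
'a' @ 1: {1,2,3,4,6}
'a' @ 2: {1,2,3,4,6,7,8}
'b' @ 3: {1,2,3,4,5,6,9,10}
'b' @ 4: {1,2,3,4,6}
'e' @ 5: {7,8}
'd' @ 6: {5,6,9,10}
'e' @ 7: {7,8}
'a' @ 8: {5,6,9,10}
'a' @ 9: {7,8,11}  [accepting]
end set {7,8,11} — state 11 in

Answer: ACCEPT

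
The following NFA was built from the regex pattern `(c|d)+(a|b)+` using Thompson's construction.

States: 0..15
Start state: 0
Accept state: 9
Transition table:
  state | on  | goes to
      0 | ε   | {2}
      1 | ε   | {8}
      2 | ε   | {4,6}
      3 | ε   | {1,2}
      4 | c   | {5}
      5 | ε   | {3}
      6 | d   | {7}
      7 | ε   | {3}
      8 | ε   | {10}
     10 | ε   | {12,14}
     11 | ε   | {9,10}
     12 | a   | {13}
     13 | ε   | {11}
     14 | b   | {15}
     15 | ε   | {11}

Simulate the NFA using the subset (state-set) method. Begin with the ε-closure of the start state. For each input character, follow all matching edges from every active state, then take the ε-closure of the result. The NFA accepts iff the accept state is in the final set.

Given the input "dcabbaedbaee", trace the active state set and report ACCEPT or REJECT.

Answer: REJECT

Steps:
initial (ε-close {0}): {0,2,4,6}
'd' @ 1: {1,2,3,4,6,7,8,10,12,14}
'c' @ 2: {1,2,3,4,5,6,8,10,12,14}
'a' @ 3: {9,10,11,12,13,14}  (accept∈set)
'b' @ 4: {9,10,11,12,14,15}  (accept∈set)
'b' @ 5: {9,10,11,12,14,15}  (accept∈set)
'a' @ 6: {9,10,11,12,13,14}  (accept∈set)
'e' @ 7: {}  — state set empty
rest 'dbaee' ignored (set empty)
final: {}; accept 9 not in set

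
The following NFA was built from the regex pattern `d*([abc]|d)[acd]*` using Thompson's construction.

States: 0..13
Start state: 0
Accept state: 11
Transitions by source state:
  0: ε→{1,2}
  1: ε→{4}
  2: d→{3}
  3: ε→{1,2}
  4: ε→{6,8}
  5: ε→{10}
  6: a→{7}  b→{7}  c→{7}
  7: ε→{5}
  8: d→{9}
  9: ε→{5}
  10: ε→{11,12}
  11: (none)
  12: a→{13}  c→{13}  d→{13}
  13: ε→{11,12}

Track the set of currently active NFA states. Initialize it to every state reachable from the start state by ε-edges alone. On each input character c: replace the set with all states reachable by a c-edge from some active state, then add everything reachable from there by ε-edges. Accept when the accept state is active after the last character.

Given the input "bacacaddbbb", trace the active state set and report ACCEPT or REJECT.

Answer: REJECT

Trace:
start: ε-closure({0}) = {0,1,2,4,6,8}
'b' @ 1: {5,7,10,11,12}  [accepting]
'a' @ 2: {11,12,13}  [accepting]
'c' @ 3: {11,12,13}  [accepting]
'a' @ 4: {11,12,13}  [accepting]
'c' @ 5: {11,12,13}  [accepting]
'a' @ 6: {11,12,13}  [accepting]
'd' @ 7: {11,12,13}  [accepting]
'd' @ 8: {11,12,13}  [accepting]
'b' @ 9: {}  — state set empty
rest 'bb' ignored (set empty)
after full input: {}  (accept=11 not in)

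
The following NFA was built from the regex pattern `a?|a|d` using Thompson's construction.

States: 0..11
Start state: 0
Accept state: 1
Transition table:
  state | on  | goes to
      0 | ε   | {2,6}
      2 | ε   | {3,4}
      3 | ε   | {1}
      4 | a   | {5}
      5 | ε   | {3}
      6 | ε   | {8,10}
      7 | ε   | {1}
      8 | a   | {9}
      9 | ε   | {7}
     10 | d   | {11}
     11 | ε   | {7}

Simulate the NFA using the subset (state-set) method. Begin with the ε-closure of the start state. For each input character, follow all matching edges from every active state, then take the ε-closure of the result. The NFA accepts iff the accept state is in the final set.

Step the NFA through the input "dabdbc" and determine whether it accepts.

S₀ = ε-closure({0}) = {0,1,2,3,4,6,8,10}
'd' @ 1: {1,7,11}  [accepting]
'a' @ 2: {}  — state set empty
rest 'bdbc' ignored (set empty)
end set {} — state 1 not in

Answer: REJECT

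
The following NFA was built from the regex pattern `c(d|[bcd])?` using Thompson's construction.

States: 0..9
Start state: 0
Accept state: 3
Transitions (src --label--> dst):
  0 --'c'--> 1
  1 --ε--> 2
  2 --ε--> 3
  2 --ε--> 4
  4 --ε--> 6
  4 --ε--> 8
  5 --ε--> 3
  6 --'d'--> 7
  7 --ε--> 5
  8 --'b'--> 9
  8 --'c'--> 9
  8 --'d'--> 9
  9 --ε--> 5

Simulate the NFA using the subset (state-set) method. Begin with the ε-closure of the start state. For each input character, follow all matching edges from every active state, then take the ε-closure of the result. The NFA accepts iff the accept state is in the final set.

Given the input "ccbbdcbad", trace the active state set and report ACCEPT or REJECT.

start: ε-closure({0}) = {0}
'c' @ 1: {1,2,3,4,6,8}  ✓accept
'c' @ 2: {3,5,9}  ✓accept
'b' @ 3: {}  — dead — no transitions
rest 'bdcbad' ignored (set empty)
final: {}; accept 3 not in set

Answer: REJECT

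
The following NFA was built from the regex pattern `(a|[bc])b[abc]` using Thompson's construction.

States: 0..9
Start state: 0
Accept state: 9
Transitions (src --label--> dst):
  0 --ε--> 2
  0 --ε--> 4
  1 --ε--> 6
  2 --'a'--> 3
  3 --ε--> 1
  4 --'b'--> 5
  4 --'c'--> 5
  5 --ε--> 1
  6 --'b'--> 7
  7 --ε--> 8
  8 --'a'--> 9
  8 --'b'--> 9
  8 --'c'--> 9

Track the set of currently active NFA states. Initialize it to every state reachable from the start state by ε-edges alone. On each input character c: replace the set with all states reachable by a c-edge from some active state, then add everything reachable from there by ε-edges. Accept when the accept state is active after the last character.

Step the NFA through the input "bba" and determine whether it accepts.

start: ε-closure({0}) = {0,2,4}
'b' @ 1: {1,5,6}
'b' @ 2: {7,8}
'a' @ 3: {9}  (accept∈set)
final: {9}; accept 9 in set

Answer: ACCEPT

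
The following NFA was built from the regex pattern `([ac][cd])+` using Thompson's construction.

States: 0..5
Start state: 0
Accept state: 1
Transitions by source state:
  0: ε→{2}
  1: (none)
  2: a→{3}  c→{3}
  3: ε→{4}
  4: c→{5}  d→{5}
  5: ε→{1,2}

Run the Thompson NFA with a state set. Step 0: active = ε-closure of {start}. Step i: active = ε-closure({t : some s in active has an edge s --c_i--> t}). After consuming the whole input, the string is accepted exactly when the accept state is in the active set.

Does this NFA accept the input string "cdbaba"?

S₀ = ε-closure({0}) = {0,2}
'c' @ 1: {3,4}
'd' @ 2: {1,2,5}  (accept∈set)
'b' @ 3: {}  — dead — no transitions
rest 'aba' ignored (set empty)
final: {}; accept 1 not in set

Answer: REJECT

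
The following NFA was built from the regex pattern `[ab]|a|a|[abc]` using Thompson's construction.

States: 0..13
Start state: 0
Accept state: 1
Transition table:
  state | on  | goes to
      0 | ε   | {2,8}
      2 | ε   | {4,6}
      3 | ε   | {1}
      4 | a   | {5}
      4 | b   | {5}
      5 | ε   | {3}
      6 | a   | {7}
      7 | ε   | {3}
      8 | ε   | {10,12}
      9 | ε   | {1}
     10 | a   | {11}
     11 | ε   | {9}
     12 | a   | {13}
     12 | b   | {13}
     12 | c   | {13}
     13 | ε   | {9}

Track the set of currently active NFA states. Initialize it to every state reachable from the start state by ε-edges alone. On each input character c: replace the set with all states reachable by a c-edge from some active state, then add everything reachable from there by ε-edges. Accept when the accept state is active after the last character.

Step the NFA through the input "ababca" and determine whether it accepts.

initial (ε-close {0}): {0,2,4,6,8,10,12}
'a' @ 1: {1,3,5,7,9,11,13}  (accept∈set)
'b' @ 2: {}  — dead — no transitions
rest 'abca' ignored (set empty)
after full input: {}  (accept=1 not in)

Answer: REJECT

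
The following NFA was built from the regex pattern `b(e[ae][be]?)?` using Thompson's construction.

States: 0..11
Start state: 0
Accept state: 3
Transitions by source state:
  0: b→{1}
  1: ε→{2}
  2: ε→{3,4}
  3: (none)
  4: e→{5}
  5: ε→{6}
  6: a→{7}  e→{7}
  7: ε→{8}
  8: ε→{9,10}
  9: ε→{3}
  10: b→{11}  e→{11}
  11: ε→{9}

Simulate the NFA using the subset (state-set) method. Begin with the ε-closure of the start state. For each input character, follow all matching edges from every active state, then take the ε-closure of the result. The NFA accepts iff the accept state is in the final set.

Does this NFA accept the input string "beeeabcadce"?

Answer: REJECT

Steps:
initial (ε-close {0}): {0}
'b' @ 1: {1,2,3,4}  [accepting]
'e' @ 2: {5,6}
'e' @ 3: {3,7,8,9,10}  [accepting]
'e' @ 4: {3,9,11}  [accepting]
'a' @ 5: {}  — no active states
rest 'bcadce' ignored (set empty)
end set {} — state 3 not in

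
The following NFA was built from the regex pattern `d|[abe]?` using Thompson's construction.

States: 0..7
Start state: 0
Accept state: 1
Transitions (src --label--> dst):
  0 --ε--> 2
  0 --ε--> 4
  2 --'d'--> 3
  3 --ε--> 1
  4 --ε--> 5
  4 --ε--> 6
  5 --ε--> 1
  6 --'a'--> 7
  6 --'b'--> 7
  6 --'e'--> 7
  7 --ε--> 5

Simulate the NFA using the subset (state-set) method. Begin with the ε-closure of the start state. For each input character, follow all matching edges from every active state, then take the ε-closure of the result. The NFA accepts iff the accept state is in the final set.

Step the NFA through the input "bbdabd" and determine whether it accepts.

start: ε-closure({0}) = {0,1,2,4,5,6}
'b' @ 1: {1,5,7}  ✓accept
'b' @ 2: {}  — no active states
rest 'dabd' ignored (set empty)
end set {} — state 1 not in

Answer: REJECT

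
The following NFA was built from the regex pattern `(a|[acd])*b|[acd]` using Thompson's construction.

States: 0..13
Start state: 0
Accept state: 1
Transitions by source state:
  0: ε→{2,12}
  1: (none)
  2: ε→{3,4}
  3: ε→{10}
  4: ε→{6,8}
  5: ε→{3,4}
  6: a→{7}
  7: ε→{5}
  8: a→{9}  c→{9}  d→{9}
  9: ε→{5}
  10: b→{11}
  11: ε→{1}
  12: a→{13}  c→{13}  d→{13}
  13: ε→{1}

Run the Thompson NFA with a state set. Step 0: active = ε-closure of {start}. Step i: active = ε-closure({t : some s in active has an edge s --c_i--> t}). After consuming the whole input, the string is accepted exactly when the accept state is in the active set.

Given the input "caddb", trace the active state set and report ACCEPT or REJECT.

Answer: ACCEPT

Steps:
S₀ = ε-closure({0}) = {0,2,3,4,6,8,10,12}
'c' @ 1: {1,3,4,5,6,8,9,10,13}  [accepting]
'a' @ 2: {3,4,5,6,7,8,9,10}
'd' @ 3: {3,4,5,6,8,9,10}
'd' @ 4: {3,4,5,6,8,9,10}
'b' @ 5: {1,11}  [accepting]
end set {1,11} — state 1 in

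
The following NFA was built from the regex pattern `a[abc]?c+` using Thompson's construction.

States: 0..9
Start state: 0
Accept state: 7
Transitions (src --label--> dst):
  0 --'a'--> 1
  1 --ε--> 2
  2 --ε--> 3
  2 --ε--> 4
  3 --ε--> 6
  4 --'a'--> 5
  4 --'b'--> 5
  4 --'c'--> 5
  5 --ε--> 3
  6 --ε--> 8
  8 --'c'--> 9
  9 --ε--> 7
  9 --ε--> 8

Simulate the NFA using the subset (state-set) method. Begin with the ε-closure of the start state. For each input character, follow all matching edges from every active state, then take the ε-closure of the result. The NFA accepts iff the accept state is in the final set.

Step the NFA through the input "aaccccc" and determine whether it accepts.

Answer: ACCEPT

Steps:
S₀ = ε-closure({0}) = {0}
'a' @ 1: {1,2,3,4,6,8}
'a' @ 2: {3,5,6,8}
'c' @ 3: {7,8,9}  ✓accept
'c' @ 4: {7,8,9}  ✓accept
'c' @ 5: {7,8,9}  ✓accept
'c' @ 6: {7,8,9}  ✓accept
'c' @ 7: {7,8,9}  ✓accept
end set {7,8,9} — state 7 in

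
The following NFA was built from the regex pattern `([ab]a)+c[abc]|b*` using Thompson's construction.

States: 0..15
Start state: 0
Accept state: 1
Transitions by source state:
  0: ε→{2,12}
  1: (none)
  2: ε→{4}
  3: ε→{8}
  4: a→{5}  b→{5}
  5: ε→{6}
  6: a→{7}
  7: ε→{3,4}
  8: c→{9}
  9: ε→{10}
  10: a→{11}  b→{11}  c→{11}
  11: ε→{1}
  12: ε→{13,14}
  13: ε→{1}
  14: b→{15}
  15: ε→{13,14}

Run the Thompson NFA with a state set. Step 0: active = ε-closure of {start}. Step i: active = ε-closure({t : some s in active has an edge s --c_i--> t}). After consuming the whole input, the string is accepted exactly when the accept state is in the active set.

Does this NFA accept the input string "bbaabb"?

S₀ = ε-closure({0}) = {0,1,2,4,12,13,14}
'b' @ 1: {1,5,6,13,14,15}  [accepting]
'b' @ 2: {1,13,14,15}  [accepting]
'a' @ 3: {}  — dead — no transitions
rest 'abb' ignored (set empty)
end set {} — state 1 not in

Answer: REJECT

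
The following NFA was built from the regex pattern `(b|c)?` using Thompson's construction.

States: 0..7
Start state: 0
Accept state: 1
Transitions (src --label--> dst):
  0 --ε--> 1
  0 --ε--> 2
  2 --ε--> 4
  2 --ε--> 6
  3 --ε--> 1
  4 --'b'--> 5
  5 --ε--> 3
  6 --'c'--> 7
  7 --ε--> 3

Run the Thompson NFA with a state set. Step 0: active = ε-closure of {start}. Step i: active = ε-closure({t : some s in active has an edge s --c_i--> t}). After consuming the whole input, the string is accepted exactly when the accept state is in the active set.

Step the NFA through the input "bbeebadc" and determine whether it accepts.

S₀ = ε-closure({0}) = {0,1,2,4,6}
'b' @ 1: {1,3,5}  (accept∈set)
'b' @ 2: {}  — dead — no transitions
rest 'eebadc' ignored (set empty)
final: {}; accept 1 not in set

Answer: REJECT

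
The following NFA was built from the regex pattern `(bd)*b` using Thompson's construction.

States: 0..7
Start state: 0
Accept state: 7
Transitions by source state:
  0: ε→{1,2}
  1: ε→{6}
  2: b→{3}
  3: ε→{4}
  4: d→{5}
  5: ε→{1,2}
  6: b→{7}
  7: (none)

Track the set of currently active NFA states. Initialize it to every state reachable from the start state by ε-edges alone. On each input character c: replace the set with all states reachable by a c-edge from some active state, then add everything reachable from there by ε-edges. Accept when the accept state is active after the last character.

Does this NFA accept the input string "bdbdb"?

Answer: ACCEPT

Steps:
start: ε-closure({0}) = {0,1,2,6}
'b' @ 1: {3,4,7}  [accepting]
'd' @ 2: {1,2,5,6}
'b' @ 3: {3,4,7}  [accepting]
'd' @ 4: {1,2,5,6}
'b' @ 5: {3,4,7}  [accepting]
end set {3,4,7} — state 7 in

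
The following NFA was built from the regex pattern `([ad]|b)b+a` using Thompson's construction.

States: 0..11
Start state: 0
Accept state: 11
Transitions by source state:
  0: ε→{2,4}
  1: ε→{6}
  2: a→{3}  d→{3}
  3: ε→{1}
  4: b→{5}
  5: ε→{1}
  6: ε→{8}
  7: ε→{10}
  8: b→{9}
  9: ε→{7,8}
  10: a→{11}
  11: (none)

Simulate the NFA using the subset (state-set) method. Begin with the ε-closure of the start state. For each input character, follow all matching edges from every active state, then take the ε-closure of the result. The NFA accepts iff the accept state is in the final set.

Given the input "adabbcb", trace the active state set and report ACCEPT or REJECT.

Answer: REJECT

Steps:
initial (ε-close {0}): {0,2,4}
'a' @ 1: {1,3,6,8}
'd' @ 2: {}  — dead — no transitions
rest 'abbcb' ignored (set empty)
end set {} — state 11 not in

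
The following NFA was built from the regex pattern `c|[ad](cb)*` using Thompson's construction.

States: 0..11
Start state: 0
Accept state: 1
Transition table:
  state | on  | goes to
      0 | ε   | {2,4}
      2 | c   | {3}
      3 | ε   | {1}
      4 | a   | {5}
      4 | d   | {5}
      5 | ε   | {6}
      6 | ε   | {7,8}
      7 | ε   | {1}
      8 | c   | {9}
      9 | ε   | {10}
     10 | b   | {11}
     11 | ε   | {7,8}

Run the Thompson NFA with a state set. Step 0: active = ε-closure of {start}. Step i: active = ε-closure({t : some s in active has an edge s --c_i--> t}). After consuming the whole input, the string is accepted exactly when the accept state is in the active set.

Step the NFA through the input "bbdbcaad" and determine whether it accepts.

start: ε-closure({0}) = {0,2,4}
'b' @ 1: {}  — no active states
rest 'bdbcaad' ignored (set empty)
final: {}; accept 1 not in set

Answer: REJECT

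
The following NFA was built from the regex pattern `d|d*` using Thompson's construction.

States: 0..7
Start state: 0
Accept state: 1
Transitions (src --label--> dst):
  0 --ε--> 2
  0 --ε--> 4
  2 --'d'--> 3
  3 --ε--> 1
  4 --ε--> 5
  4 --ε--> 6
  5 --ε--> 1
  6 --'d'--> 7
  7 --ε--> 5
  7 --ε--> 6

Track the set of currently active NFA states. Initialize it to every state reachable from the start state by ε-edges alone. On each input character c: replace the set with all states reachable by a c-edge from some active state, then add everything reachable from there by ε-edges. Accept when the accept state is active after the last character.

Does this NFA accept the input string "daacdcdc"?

initial (ε-close {0}): {0,1,2,4,5,6}
'd' @ 1: {1,3,5,6,7}  ✓accept
'a' @ 2: {}  — dead — no transitions
rest 'acdcdc' ignored (set empty)
end set {} — state 1 not in

Answer: REJECT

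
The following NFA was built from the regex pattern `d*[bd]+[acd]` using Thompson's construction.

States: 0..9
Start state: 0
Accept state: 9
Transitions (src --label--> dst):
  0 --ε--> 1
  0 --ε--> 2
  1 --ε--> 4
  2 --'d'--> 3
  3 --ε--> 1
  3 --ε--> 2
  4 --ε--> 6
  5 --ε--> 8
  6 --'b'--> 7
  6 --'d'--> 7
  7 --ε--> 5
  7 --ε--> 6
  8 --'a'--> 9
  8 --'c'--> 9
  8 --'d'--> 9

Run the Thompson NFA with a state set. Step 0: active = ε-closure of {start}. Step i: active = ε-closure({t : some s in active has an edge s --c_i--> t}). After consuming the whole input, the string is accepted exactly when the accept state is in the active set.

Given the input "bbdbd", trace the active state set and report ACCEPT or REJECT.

start: ε-closure({0}) = {0,1,2,4,6}
'b' @ 1: {5,6,7,8}
'b' @ 2: {5,6,7,8}
'd' @ 3: {5,6,7,8,9}  (accept∈set)
'b' @ 4: {5,6,7,8}
'd' @ 5: {5,6,7,8,9}  (accept∈set)
after full input: {5,6,7,8,9}  (accept=9 in)

Answer: ACCEPT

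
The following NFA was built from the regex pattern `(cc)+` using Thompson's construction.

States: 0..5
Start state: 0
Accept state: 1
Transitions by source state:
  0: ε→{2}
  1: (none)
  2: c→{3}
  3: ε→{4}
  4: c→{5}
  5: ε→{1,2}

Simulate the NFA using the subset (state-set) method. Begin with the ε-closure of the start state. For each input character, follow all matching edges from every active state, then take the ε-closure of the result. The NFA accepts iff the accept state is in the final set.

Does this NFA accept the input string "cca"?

Answer: REJECT

Trace:
S₀ = ε-closure({0}) = {0,2}
'c' @ 1: {3,4}
'c' @ 2: {1,2,5}  (accept∈set)
'a' @ 3: {}  — dead — no transitions
after full input: {}  (accept=1 not in)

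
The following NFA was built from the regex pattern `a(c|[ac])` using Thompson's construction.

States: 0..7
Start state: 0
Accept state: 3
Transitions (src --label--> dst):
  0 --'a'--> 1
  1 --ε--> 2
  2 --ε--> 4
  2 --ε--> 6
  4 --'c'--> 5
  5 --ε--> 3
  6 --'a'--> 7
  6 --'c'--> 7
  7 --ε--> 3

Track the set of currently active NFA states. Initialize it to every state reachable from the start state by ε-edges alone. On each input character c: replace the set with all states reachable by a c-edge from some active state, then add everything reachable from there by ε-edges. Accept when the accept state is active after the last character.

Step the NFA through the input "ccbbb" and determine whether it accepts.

initial (ε-close {0}): {0}
'c' @ 1: {}  — state set empty
rest 'cbbb' ignored (set empty)
final: {}; accept 3 not in set

Answer: REJECT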